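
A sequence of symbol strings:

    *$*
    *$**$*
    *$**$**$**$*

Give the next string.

Each string is two copies of the previous one concatenated.
Doubling *$**$**$**$*:

*$**$**$**$**$**$**$**$*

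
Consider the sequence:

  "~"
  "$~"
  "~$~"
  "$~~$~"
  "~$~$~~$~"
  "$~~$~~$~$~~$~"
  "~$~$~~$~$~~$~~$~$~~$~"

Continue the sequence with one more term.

$~~$~~$~$~~$~~$~$~~$~$~~$~~$~$~~$~

This is a Fibonacci-style word recurrence s(k) = s(k−2)·s(k−1): e.g. ~·$~ = ~$~.
So term 8 is $~~$~~$~$~~$~·~$~$~~$~$~~$~~$~$~~$~.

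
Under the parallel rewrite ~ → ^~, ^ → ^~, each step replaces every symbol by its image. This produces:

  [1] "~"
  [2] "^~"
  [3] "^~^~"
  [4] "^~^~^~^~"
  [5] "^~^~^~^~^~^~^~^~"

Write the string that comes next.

Rewriting the 16 symbols of ^~^~^~^~^~^~^~^~ one by one yields ^~ ^~ ^~ ^~ ^~ ^~ ^~ ^~ ^~ ^~ ^~ ^~ ^~ ^~ ^~ ^~; concatenated:

^~^~^~^~^~^~^~^~^~^~^~^~^~^~^~^~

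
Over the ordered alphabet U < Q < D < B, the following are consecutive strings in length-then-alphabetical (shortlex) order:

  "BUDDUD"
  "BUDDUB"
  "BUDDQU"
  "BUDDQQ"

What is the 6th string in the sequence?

Stepping forward 2 times from BUDDQQ: BUDDQQ → BUDDQD, then the target.

BUDDQB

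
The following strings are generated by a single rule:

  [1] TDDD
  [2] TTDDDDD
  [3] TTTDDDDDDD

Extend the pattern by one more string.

Each string has the form T^{n} D^{2n+1} (n = 1, 2, …).
Setting n = 4 gives 4, 9 characters in each block.

TTTTDDDDDDDDD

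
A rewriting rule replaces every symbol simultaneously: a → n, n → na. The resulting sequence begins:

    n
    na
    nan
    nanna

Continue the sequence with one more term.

nannanan

Apply φ to nanna symbol by symbol: n→na, a→n, n→na, n→na, a→n; joined: na n na na n.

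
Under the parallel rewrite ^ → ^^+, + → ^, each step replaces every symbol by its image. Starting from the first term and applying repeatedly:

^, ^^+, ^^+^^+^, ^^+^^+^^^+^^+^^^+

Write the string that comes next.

^^+^^+^^^+^^+^^^+^^+^^+^^^+^^+^^^+^^+^^+^

φ(^^+^^+^^^+^^+^^^+) expands symbol-by-symbol to ^^+ ^^+ ^ ^^+ ^^+ ^ ^^+ ^^+ ^^+ ^ ^^+ ^^+ ^ ^^+ ^^+ ^^+ ^; joining the 17 pieces gives the next term.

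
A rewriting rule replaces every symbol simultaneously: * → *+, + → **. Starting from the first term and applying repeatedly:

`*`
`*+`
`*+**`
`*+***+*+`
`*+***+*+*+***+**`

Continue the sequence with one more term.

Rewriting the 16 symbols of *+***+*+*+***+** one by one yields *+ ** *+ *+ *+ ** *+ ** *+ ** *+ *+ *+ ** *+ *+; concatenated:

*+***+*+*+***+***+***+*+*+***+*+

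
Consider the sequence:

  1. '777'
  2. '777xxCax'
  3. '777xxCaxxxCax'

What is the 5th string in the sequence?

The strings grow by a fixed suffix xxCax each time.
From 777xxCaxxxCax, 2 further steps: 777xxCaxxxCax → 777xxCaxxxCaxxxCax → (answer).

777xxCaxxxCaxxxCaxxxCax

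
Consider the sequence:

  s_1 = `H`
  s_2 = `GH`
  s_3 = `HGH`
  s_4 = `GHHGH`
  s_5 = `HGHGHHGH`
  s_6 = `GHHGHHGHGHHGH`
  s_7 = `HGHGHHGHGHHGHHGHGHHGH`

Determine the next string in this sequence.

This is a Fibonacci-style word recurrence s(k) = s(k−2)·s(k−1): e.g. H·GH = HGH.
The next term joins GHHGHHGHGHHGH and HGHGHHGHGHHGHHGHGHHGH.

GHHGHHGHGHHGHHGHGHHGHGHHGHHGHGHHGH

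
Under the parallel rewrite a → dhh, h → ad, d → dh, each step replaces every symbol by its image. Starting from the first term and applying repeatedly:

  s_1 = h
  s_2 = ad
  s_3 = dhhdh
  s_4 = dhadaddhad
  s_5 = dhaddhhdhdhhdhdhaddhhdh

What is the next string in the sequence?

Replace each of the 23 characters of dhaddhhdhdhhdhdhaddhhdh in place — dh ad dhh dh dh ad ad dh ad dh ad ad dh ad dh ad dhh dh dh ad ad dh ad — and concatenate.

dhaddhhdhdhadaddhaddhadaddhaddhaddhhdhdhadaddhad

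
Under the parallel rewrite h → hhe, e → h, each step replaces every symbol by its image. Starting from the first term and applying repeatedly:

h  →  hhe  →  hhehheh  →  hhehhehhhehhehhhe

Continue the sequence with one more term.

Rewriting the 17 symbols of hhehhehhhehhehhhe one by one yields hhe hhe h hhe hhe h hhe hhe hhe h hhe hhe h hhe hhe hhe h; concatenated:

hhehhehhhehhehhhehhehhehhhehhehhhehhehheh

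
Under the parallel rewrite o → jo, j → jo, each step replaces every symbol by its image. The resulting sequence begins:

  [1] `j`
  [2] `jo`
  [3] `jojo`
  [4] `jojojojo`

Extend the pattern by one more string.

jojojojojojojojo

Expanding jojojojo: j→jo, o→jo, j→jo, o→jo, j→jo, o→jo, j→jo, o→jo. Concatenated: jo jo jo jo jo jo jo jo.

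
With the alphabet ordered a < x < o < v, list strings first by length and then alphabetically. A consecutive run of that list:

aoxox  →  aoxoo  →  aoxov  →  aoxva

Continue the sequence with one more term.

Find the rightmost character of aoxva below v, bump it to the next letter, and reset everything to its right to a.

aoxvx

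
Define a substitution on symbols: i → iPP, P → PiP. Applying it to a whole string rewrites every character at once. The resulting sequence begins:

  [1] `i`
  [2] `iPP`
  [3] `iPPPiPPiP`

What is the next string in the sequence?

Expanding iPPPiPPiP: i→iPP, P→PiP, P→PiP, P→PiP, i→iPP, P→PiP, P→PiP, i→iPP, P→PiP. Concatenated: iPP PiP PiP PiP iPP PiP PiP iPP PiP.

iPPPiPPiPPiPiPPPiPPiPiPPPiP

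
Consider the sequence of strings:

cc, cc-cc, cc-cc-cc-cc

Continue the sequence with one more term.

cc-cc-cc-cc-cc-cc-cc-cc

Each string is two copies of the previous one joined by '-'.
So the next term is two copies of cc-cc-cc-cc with '-' between the halves.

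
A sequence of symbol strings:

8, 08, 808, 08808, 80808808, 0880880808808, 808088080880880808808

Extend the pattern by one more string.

0880880808808808088080880880808808

From term 3 onward, concatenate the second-to-last term with the last: 8·08 = 808, 08·808 = 08808, …
So term 8 is 0880880808808·808088080880880808808.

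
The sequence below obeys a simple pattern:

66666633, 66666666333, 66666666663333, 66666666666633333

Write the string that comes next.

66666666666666333333

The n-th term is 2n+2 6's then n 3's, where the shown terms are n = 2, 3, 4, 5.
Setting n = 6 gives 14, 6 characters in each block.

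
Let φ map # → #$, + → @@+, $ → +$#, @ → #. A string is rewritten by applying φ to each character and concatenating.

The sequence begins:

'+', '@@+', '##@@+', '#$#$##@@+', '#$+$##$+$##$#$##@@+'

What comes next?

#$+$#@@++$##$#$+$#@@++$##$#$+$##$+$##$#$##@@+

Applying the rule to each of the 19 symbols of #$+$##$+$##$#$##@@+ gives the pieces #$ +$# @@+ +$# #$ #$ +$# @@+ +$# #$ #$ +$# #$ +$# #$ #$ # # @@+, which concatenate to the answer.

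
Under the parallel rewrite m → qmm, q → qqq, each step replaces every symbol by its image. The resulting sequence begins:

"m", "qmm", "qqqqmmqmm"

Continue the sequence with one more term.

qqqqqqqqqqqqqmmqmmqqqqmmqmm

Rewriting each symbol of qqqqmmqmm: q→qqq, q→qqq, q→qqq, q→qqq, m→qmm, m→qmm, q→qqq, m→qmm, m→qmm, which concatenates to qqq qqq qqq qqq qmm qmm qqq qmm qmm.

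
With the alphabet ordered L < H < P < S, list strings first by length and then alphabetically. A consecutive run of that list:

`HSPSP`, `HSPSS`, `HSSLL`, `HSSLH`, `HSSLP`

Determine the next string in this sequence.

HSSLS

Treat HSSLP as a base-4 numeral over the given alphabet and add one, carrying through any trailing S's.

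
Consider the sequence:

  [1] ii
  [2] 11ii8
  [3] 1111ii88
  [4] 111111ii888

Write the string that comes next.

11111111ii8888

Every step adds 11 to the front and 8 to the end of the previous string.
So the next term is 11·111111ii888·8.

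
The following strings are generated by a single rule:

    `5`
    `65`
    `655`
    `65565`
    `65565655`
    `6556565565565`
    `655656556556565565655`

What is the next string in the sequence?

6556565565565655656556556565565565

This is a Fibonacci-style word recurrence s(k) = s(k−1)·s(k−2): e.g. 65·5 = 655.
The next term joins 655656556556565565655 and 6556565565565.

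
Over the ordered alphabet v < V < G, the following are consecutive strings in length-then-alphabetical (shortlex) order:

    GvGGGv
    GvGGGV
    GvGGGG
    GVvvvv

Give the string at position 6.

GVvvvG

Advancing 2 positions from GVvvvv through GVvvvv → GVvvvV reaches term 6.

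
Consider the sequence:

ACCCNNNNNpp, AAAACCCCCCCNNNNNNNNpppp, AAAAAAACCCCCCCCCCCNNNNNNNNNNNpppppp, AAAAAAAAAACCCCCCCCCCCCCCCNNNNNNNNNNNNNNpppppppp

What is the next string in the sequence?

Term n consists of 3n-2 A's, followed by 4n-1 C's, followed by 3n+2 N's, followed by 2n p's (n = 1, 2, …).
At n = 5 the blocks have lengths 13, 19, 17, 10.

AAAAAAAAAAAAACCCCCCCCCCCCCCCCCCCNNNNNNNNNNNNNNNNNpppppppppp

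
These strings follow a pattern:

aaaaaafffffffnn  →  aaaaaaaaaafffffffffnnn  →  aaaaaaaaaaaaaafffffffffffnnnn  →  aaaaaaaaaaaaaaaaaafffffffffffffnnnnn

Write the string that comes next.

aaaaaaaaaaaaaaaaaaaaaafffffffffffffffnnnnnn

The n-th term is 4n-2 a's then 2n+3 f's then n n's, where the shown terms are n = 2, 3, 4, 5.
At n = 6 the blocks have lengths 22, 15, 6.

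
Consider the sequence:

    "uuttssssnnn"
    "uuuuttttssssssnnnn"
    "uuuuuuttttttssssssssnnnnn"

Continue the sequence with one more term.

Reading off run lengths: u runs 2, 4, 6; t runs 2, 4, 6; s runs 4, 6, 8; n runs 3, 4, 5 — each is linear in n (n = 1, 2, …).
Setting n = 4 gives 8, 8, 10, 6 characters in each block.

uuuuuuuuttttttttssssssssssnnnnnn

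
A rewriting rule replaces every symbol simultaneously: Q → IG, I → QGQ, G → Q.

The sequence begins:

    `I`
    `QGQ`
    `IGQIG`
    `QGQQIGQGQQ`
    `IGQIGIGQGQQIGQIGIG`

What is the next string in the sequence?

Replace each of the 18 characters of IGQIGIGQGQQIGQIGIG in place — QGQ Q IG QGQ Q QGQ Q IG Q IG IG QGQ Q IG QGQ Q QGQ Q — and concatenate.

QGQQIGQGQQQGQQIGQIGIGQGQQIGQGQQQGQQ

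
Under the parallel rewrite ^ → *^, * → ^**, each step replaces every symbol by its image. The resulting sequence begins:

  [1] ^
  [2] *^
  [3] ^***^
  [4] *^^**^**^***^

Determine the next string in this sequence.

^***^*^^**^***^^**^***^^**^**^***^

Replace each of the 13 characters of *^^**^**^***^ in place — ^** *^ *^ ^** ^** *^ ^** ^** *^ ^** ^** ^** *^ — and concatenate.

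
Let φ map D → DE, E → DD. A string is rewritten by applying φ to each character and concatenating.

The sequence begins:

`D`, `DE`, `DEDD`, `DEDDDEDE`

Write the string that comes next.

Rewriting each symbol of DEDDDEDE: D→DE, E→DD, D→DE, D→DE, D→DE, E→DD, D→DE, E→DD, which concatenates to DE DD DE DE DE DD DE DD.

DEDDDEDEDEDDDEDD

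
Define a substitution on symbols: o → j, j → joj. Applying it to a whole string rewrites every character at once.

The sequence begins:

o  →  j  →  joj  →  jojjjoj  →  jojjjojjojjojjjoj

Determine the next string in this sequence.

jojjjojjojjojjjojjojjjojjojjjojjojjojjjoj

Replace each of the 17 characters of jojjjojjojjojjjoj in place — joj j joj joj joj j joj joj j joj joj j joj joj joj j joj — and concatenate.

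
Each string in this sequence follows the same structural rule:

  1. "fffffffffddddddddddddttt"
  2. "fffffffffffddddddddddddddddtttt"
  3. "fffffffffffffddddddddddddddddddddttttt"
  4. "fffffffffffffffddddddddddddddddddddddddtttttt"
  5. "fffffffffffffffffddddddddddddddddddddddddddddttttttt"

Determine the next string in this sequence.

Term n consists of 2n+3 f's, followed by 4n d's, followed by n t's, where the shown terms are n = 3, 4, 5, 6, 7.
Setting n = 8 gives 19, 32, 8 characters in each block.

fffffffffffffffffffddddddddddddddddddddddddddddddddtttttttt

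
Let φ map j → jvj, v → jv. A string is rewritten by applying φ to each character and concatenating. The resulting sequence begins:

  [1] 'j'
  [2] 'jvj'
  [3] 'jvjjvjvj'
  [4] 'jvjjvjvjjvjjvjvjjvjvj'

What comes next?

jvjjvjvjjvjjvjvjjvjvjjvjjvjvjjvjjvjvjjvjvjjvjjvjvjjvjvj

φ(jvjjvjvjjvjjvjvjjvjvj) expands symbol-by-symbol to jvj jv jvj jvj jv jvj jv jvj jvj jv jvj jvj jv jvj jv jvj jvj jv jvj jv jvj; joining the 21 pieces gives the next term.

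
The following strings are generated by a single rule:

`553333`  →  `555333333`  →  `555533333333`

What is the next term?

Reading off run lengths: 5 runs 2, 3, 4; 3 runs 4, 6, 8 — each is linear in n, where the shown terms are n = 2, 3, 4.
Setting n = 5 gives 5, 10 characters in each block.

555553333333333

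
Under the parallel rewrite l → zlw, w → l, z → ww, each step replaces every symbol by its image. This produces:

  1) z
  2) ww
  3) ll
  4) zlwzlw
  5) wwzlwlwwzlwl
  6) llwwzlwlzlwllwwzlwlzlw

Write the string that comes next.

zlwzlwllwwzlwlzlwwwzlwlzlwzlwllwwzlwlzlwwwzlwl

Applying the rule to each of the 22 symbols of llwwzlwlzlwllwwzlwlzlw gives the pieces zlw zlw l l ww zlw l zlw ww zlw l zlw zlw l l ww zlw l zlw ww zlw l, which concatenate to the answer.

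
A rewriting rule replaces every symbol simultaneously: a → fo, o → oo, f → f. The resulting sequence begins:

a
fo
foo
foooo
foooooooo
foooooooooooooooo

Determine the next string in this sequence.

Rewriting the 17 symbols of foooooooooooooooo one by one yields f oo oo oo oo oo oo oo oo oo oo oo oo oo oo oo oo; concatenated:

foooooooooooooooooooooooooooooooo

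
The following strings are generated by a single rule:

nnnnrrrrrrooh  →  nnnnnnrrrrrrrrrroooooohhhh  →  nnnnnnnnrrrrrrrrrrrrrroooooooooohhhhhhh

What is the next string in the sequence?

nnnnnnnnnnrrrrrrrrrrrrrrrrrroooooooooooooohhhhhhhhhh

Term n consists of 2n+2 n's, followed by 4n+2 r's, followed by 4n-2 o's, followed by 3n-2 h's (n = 1, 2, …).
Setting n = 4 gives 10, 18, 14, 10 characters in each block.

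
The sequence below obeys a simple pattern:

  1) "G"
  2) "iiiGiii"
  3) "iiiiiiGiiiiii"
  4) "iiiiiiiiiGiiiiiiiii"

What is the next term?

s(k+1) = iii·s(k)·iii, so each term gains iii as a prefix and iii as a suffix.
One more step from iiiiiiiiiGiiiiiiiii gives the answer.

iiiiiiiiiiiiGiiiiiiiiiiii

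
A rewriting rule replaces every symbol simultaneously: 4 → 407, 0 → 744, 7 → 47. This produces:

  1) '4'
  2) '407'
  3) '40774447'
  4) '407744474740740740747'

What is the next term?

4077444747407407407474074740774447407744474077444740747

Replace each of the 21 characters of 407744474740740740747 in place — 407 744 47 47 407 407 407 47 407 47 407 744 47 407 744 47 407 744 47 407 47 — and concatenate.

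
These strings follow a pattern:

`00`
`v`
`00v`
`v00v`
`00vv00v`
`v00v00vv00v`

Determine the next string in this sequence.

This is a Fibonacci-style word recurrence s(k) = s(k−2)·s(k−1): e.g. 00·v = 00v.
So term 7 is 00vv00v·v00v00vv00v.

00vv00vv00v00vv00v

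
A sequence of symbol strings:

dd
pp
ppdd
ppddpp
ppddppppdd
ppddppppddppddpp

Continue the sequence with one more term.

Each term (from the third on) is the previous term followed by the one before it: term 3 = pp·dd = ppdd.
Continuing: ppddppppddppddpp · ppddppppdd gives term 7.

ppddppppddppddppppddppppdd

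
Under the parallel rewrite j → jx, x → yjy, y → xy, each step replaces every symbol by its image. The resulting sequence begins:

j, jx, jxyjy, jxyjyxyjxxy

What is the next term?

jxyjyxyjxxyyjyxyjxyjyyjyxy

Rewriting each symbol of jxyjyxyjxxy: j→jx, x→yjy, y→xy, j→jx, y→xy, x→yjy, y→xy, j→jx, x→yjy, x→yjy, y→xy, which concatenates to jx yjy xy jx xy yjy xy jx yjy yjy xy.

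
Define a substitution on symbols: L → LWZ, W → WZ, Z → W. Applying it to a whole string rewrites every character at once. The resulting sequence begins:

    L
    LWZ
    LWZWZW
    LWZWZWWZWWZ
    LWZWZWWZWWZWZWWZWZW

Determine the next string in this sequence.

Applying the rule to each of the 19 symbols of LWZWZWWZWWZWZWWZWZW gives the pieces LWZ WZ W WZ W WZ WZ W WZ WZ W WZ W WZ WZ W WZ W WZ, which concatenate to the answer.

LWZWZWWZWWZWZWWZWZWWZWWZWZWWZWWZ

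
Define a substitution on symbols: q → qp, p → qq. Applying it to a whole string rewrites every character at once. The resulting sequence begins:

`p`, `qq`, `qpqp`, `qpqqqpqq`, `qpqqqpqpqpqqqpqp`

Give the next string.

Replace each of the 16 characters of qpqqqpqpqpqqqpqp in place — qp qq qp qp qp qq qp qq qp qq qp qp qp qq qp qq — and concatenate.

qpqqqpqpqpqqqpqqqpqqqpqpqpqqqpqq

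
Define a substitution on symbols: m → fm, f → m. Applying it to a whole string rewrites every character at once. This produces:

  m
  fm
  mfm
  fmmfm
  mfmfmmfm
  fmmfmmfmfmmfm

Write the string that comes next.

Rewriting the 13 symbols of fmmfmmfmfmmfm one by one yields m fm fm m fm fm m fm m fm fm m fm; concatenated:

mfmfmmfmfmmfmmfmfmmfm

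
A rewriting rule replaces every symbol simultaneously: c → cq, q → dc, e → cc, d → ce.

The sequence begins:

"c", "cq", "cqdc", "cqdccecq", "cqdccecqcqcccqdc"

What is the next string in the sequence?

Rewriting the 16 symbols of cqdccecqcqcccqdc one by one yields cq dc ce cq cq cc cq dc cq dc cq cq cq dc ce cq; concatenated:

cqdccecqcqcccqdccqdccqcqcqdccecq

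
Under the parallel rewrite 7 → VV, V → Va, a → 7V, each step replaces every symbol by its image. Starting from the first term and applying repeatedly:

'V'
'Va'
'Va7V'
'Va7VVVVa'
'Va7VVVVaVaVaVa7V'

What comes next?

Rewriting the 16 symbols of Va7VVVVaVaVaVa7V one by one yields Va 7V VV Va Va Va Va 7V Va 7V Va 7V Va 7V VV Va; concatenated:

Va7VVVVaVaVaVa7VVa7VVa7VVa7VVVVa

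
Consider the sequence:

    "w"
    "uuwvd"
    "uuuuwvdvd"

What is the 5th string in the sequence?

s(k+1) = uu·s(k)·vd, so each term gains uu as a prefix and vd as a suffix.
From uuuuwvdvd, 2 further steps: uuuuwvdvd → uuuuuuwvdvdvd → (answer).

uuuuuuuuwvdvdvdvd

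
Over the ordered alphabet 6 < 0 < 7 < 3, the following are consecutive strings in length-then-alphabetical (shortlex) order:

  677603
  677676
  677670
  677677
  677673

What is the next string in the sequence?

Treat 677673 as a base-4 numeral over the given alphabet and add one, carrying through any trailing 3's.

677636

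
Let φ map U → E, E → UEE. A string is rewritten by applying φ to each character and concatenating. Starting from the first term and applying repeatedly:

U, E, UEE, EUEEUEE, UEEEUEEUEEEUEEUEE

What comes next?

φ(UEEEUEEUEEEUEEUEE) expands symbol-by-symbol to E UEE UEE UEE E UEE UEE E UEE UEE UEE E UEE UEE E UEE UEE; joining the 17 pieces gives the next term.

EUEEUEEUEEEUEEUEEEUEEUEEUEEEUEEUEEEUEEUEE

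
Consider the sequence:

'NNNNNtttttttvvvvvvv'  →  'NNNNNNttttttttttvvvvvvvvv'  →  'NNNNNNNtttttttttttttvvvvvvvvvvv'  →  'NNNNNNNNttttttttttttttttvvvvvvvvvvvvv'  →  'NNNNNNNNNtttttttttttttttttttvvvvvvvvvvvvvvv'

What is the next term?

Reading off run lengths: N runs 5, 6, 7, 8, 9; t runs 7, 10, 13, 16, 19; v runs 7, 9, 11, 13, 15 — each is linear in n, where the shown terms are n = 2, 3, 4, 5, 6.
At n = 7 the blocks have lengths 10, 22, 17.

NNNNNNNNNNttttttttttttttttttttttvvvvvvvvvvvvvvvvv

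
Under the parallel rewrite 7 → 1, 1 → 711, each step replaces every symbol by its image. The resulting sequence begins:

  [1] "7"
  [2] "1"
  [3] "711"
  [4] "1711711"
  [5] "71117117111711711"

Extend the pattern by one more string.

φ(71117117111711711) expands symbol-by-symbol to 1 711 711 711 1 711 711 1 711 711 711 1 711 711 1 711 711; joining the 17 pieces gives the next term.

17117117111711711171171171117117111711711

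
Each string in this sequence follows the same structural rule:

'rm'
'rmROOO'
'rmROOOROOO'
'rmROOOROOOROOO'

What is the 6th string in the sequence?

rmROOOROOOROOOROOOROOO

Every step adds ROOO to the end: s(k+1) = s(k)·ROOO.
From rmROOOROOOROOO, 2 further steps: rmROOOROOOROOO → rmROOOROOOROOOROOO → (answer).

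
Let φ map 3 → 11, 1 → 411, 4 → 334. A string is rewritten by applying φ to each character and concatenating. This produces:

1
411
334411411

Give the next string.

Apply φ to 334411411 symbol by symbol: 3→11, 3→11, 4→334, 4→334, 1→411, 1→411, 4→334, 1→411, 1→411; joined: 11 11 334 334 411 411 334 411 411.

1111334334411411334411411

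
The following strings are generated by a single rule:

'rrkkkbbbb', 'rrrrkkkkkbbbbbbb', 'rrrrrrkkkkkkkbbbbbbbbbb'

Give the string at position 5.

rrrrrrrrrrkkkkkkkkkkkbbbbbbbbbbbbbbbb

Reading off run lengths: r runs 2, 4, 6; k runs 3, 5, 7; b runs 4, 7, 10 — each is linear in n, where the shown terms are n = 2, 3, 4.
At n = 6 the blocks have lengths 10, 11, 16.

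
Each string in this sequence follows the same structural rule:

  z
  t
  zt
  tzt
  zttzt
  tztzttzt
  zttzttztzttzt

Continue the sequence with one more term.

tztzttztzttzttztzttzt

This is a Fibonacci-style word recurrence s(k) = s(k−2)·s(k−1): e.g. z·t = zt.
Continuing: tztzttzt · zttzttztzttzt gives term 8.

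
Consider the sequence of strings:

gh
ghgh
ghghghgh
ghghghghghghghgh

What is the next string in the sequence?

Every step duplicates the string.
One more doubling of ghghghghghghghgh gives the answer.

ghghghghghghghghghghghghghghghgh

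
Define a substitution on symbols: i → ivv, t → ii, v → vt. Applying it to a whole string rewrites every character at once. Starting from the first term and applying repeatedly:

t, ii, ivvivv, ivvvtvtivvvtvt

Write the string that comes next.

ivvvtvtvtiivtiiivvvtvtvtiivtii

Applying the rule to each of the 14 symbols of ivvvtvtivvvtvt gives the pieces ivv vt vt vt ii vt ii ivv vt vt vt ii vt ii, which concatenate to the answer.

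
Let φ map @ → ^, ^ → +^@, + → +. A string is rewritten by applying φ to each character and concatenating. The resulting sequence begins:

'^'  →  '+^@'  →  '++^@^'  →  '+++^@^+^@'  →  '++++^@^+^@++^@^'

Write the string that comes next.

+++++^@^+^@++^@^+++^@^+^@

Applying the rule to each of the 15 symbols of ++++^@^+^@++^@^ gives the pieces + + + + +^@ ^ +^@ + +^@ ^ + + +^@ ^ +^@, which concatenate to the answer.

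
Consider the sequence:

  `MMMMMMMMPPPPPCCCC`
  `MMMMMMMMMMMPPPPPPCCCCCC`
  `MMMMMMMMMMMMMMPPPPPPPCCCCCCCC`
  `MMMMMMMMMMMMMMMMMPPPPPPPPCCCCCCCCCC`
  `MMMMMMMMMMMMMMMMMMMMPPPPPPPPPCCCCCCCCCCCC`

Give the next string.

Reading off run lengths: M runs 8, 11, 14, 17, 20; P runs 5, 6, 7, 8, 9; C runs 4, 6, 8, 10, 12 — each is linear in n, where the shown terms are n = 2, 3, 4, 5, 6.
For the next term, n = 7, so the run lengths are 23, 10, 14.

MMMMMMMMMMMMMMMMMMMMMMMPPPPPPPPPPCCCCCCCCCCCCCC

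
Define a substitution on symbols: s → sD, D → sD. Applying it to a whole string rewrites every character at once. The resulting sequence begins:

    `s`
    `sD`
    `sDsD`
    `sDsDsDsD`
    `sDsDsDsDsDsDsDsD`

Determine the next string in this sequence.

Replace each of the 16 characters of sDsDsDsDsDsDsDsD in place — sD sD sD sD sD sD sD sD sD sD sD sD sD sD sD sD — and concatenate.

sDsDsDsDsDsDsDsDsDsDsDsDsDsDsDsD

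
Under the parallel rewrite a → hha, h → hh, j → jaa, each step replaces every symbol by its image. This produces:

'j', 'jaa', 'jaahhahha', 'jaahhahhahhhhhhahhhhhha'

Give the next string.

Rewriting the 23 symbols of jaahhahhahhhhhhahhhhhha one by one yields jaa hha hha hh hh hha hh hh hha hh hh hh hh hh hh hha hh hh hh hh hh hh hha; concatenated:

jaahhahhahhhhhhahhhhhhahhhhhhhhhhhhhhahhhhhhhhhhhhhha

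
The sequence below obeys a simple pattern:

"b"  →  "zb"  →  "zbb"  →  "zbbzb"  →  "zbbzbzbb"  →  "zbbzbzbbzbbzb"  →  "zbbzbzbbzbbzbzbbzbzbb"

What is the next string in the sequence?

This is a Fibonacci-style word recurrence s(k) = s(k−1)·s(k−2): e.g. zb·b = zbb.
Continuing: zbbzbzbbzbbzbzbbzbzbb · zbbzbzbbzbbzb gives term 8.

zbbzbzbbzbbzbzbbzbzbbzbbzbzbbzbbzb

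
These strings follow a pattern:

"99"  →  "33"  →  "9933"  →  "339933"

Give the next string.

9933339933

From term 3 onward, concatenate the second-to-last term with the last: 99·33 = 9933, 33·9933 = 339933, …
So term 5 is 9933·339933.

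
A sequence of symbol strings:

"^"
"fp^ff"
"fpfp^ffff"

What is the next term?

s(k+1) = fp·s(k)·ff, so each term gains fp as a prefix and ff as a suffix.
So the next term is fp·fpfp^ffff·ff.

fpfpfp^ffffff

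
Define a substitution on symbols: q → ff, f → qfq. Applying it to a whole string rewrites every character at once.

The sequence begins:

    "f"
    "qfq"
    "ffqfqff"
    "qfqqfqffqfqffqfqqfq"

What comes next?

Replace each of the 19 characters of qfqqfqffqfqffqfqqfq in place — ff qfq ff ff qfq ff qfq qfq ff qfq ff qfq qfq ff qfq ff ff qfq ff — and concatenate.

ffqfqffffqfqffqfqqfqffqfqffqfqqfqffqfqffffqfqff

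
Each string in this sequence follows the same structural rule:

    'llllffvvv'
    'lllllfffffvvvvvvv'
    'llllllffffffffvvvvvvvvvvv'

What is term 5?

llllllllffffffffffffffvvvvvvvvvvvvvvvvvvv

Term n consists of n+3 l's, followed by 3n-1 f's, followed by 4n-1 v's (n = 1, 2, …).
At n = 5 the blocks have lengths 8, 14, 19.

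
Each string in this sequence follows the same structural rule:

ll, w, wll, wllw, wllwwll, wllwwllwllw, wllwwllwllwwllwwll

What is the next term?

Each term (from the third on) is the previous term followed by the one before it: term 3 = w·ll = wll.
Continuing: wllwwllwllwwllwwll · wllwwllwllw gives term 8.

wllwwllwllwwllwwllwllwwllwllw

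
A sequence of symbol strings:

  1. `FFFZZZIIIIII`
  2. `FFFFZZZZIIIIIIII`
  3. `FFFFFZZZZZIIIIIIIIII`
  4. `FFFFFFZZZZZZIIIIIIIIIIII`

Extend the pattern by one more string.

FFFFFFFZZZZZZZIIIIIIIIIIIIII

The n-th term is n F's then n Z's then 2n I's, where the shown terms are n = 3, 4, 5, 6.
Setting n = 7 gives 7, 7, 14 characters in each block.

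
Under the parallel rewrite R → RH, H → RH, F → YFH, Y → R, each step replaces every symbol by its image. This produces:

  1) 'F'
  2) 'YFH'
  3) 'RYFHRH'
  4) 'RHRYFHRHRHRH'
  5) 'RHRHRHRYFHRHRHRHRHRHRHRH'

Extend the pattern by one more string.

φ(RHRHRHRYFHRHRHRHRHRHRHRH) expands symbol-by-symbol to RH RH RH RH RH RH RH R YFH RH RH RH RH RH RH RH RH RH RH RH RH RH RH RH; joining the 24 pieces gives the next term.

RHRHRHRHRHRHRHRYFHRHRHRHRHRHRHRHRHRHRHRHRHRHRHRH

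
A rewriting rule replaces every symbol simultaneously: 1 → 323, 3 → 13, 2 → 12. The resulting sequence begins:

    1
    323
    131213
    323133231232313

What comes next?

Replace each of the 15 characters of 323133231232313 in place — 13 12 13 323 13 13 12 13 323 12 13 12 13 323 13 — and concatenate.

131213323131312133231213121332313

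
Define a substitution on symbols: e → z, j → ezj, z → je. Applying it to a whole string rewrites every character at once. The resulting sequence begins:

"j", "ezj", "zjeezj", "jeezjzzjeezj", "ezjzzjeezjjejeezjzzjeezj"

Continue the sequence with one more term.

zjeezjjejeezjzzjeezjezjzezjzzjeezjjejeezjzzjeezj

φ(ezjzzjeezjjejeezjzzjeezj) expands symbol-by-symbol to z je ezj je je ezj z z je ezj ezj z ezj z z je ezj je je ezj z z je ezj; joining the 24 pieces gives the next term.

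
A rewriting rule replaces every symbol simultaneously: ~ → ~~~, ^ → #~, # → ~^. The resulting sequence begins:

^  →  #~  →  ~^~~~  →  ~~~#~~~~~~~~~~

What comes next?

Replace each of the 14 characters of ~~~#~~~~~~~~~~ in place — ~~~ ~~~ ~~~ ~^ ~~~ ~~~ ~~~ ~~~ ~~~ ~~~ ~~~ ~~~ ~~~ ~~~ — and concatenate.

~~~~~~~~~~^~~~~~~~~~~~~~~~~~~~~~~~~~~~~~~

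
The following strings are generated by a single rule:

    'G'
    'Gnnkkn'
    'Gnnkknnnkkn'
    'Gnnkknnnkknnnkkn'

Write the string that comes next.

The strings grow by a fixed suffix nnkkn each time.
Applying this once more to Gnnkknnnkknnnkkn:

Gnnkknnnkknnnkknnnkkn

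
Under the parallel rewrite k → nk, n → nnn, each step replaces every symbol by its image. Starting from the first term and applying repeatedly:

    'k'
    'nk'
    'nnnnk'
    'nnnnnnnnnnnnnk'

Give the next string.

Rewriting the 14 symbols of nnnnnnnnnnnnnk one by one yields nnn nnn nnn nnn nnn nnn nnn nnn nnn nnn nnn nnn nnn nk; concatenated:

nnnnnnnnnnnnnnnnnnnnnnnnnnnnnnnnnnnnnnnnk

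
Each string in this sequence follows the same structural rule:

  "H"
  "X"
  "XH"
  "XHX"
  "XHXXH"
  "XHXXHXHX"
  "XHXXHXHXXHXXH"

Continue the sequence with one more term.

From term 3 onward, concatenate the last term with the second-to-last: X·H = XH, XH·X = XHX, …
Continuing: XHXXHXHXXHXXH · XHXXHXHX gives term 8.

XHXXHXHXXHXXHXHXXHXHX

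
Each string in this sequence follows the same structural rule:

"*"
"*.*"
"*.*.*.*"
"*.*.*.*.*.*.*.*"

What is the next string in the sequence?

*.*.*.*.*.*.*.*.*.*.*.*.*.*.*.*

Each string is two copies of the previous one joined by '.'.
So the next term is two copies of *.*.*.*.*.*.*.* with '.' between the halves.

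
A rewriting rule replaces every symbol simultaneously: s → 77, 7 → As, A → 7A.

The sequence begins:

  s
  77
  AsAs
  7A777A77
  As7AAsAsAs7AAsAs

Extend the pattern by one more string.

Rewriting the 16 symbols of As7AAsAsAs7AAsAs one by one yields 7A 77 As 7A 7A 77 7A 77 7A 77 As 7A 7A 77 7A 77; concatenated:

7A77As7A7A777A777A77As7A7A777A77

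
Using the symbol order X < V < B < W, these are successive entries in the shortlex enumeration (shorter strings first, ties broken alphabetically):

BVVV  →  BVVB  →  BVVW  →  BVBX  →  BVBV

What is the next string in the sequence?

BVBB

The successor of BVBV increments the rightmost position that isn't already W and resets every position after it to X.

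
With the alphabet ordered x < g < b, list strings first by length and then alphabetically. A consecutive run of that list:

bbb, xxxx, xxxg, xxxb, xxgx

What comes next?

xxgg

The successor of xxgx increments the rightmost position that isn't already b and resets every position after it to x.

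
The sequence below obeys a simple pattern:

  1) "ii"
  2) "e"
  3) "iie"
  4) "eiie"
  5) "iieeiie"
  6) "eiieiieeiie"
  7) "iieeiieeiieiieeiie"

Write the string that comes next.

This is a Fibonacci-style word recurrence s(k) = s(k−2)·s(k−1): e.g. ii·e = iie.
Continuing: eiieiieeiie · iieeiieeiieiieeiie gives term 8.

eiieiieeiieiieeiieeiieiieeiie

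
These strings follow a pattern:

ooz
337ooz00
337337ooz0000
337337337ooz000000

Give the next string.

s(k+1) = 337·s(k)·00, so each term gains 337 as a prefix and 00 as a suffix.
Applying this once more to 337337337ooz000000:

337337337337ooz00000000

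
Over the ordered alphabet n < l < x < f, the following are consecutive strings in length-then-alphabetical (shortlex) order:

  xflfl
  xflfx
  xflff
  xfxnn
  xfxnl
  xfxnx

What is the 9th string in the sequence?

xfxll

Advancing 3 positions from xfxnx through xfxnx → xfxnf → xfxln reaches term 9.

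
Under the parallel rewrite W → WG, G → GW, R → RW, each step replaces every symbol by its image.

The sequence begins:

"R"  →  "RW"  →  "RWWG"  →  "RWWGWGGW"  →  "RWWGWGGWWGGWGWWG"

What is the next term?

RWWGWGGWWGGWGWWGWGGWGWWGGWWGWGGW

Replace each of the 16 characters of RWWGWGGWWGGWGWWG in place — RW WG WG GW WG GW GW WG WG GW GW WG GW WG WG GW — and concatenate.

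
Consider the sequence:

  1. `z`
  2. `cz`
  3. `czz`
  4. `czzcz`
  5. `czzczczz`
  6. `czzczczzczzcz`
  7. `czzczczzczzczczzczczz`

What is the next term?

This is a Fibonacci-style word recurrence s(k) = s(k−1)·s(k−2): e.g. cz·z = czz.
The next term joins czzczczzczzczczzczczz and czzczczzczzcz.

czzczczzczzczczzczczzczzczczzczzcz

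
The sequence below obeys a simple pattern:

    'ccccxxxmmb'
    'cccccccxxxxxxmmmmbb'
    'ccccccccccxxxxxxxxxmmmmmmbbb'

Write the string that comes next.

Each string has the form c^{3n+1} x^{3n} m^{2n} b^{n} (n = 1, 2, …).
For the next term, n = 4, so the run lengths are 13, 12, 8, 4.

cccccccccccccxxxxxxxxxxxxmmmmmmmmbbbb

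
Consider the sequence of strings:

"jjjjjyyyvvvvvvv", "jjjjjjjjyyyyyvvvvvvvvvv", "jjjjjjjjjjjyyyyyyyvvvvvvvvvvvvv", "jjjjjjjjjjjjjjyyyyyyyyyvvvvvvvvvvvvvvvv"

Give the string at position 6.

jjjjjjjjjjjjjjjjjjjjyyyyyyyyyyyyyvvvvvvvvvvvvvvvvvvvvvv

The n-th term is 3n-1 j's then 2n-1 y's then 3n+1 v's, where the shown terms are n = 2, 3, 4, 5.
For term 6, n = 7, so the run lengths are 20, 13, 22.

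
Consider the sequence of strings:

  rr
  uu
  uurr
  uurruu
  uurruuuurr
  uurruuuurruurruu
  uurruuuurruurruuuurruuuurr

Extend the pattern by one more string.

uurruuuurruurruuuurruuuurruurruuuurruurruu

This is a Fibonacci-style word recurrence s(k) = s(k−1)·s(k−2): e.g. uu·rr = uurr.
The next term joins uurruuuurruurruuuurruuuurr and uurruuuurruurruu.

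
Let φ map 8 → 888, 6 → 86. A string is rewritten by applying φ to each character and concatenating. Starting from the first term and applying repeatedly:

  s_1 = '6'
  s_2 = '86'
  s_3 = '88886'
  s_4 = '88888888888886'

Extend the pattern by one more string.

88888888888888888888888888888888888888886

φ(88888888888886) expands symbol-by-symbol to 888 888 888 888 888 888 888 888 888 888 888 888 888 86; joining the 14 pieces gives the next term.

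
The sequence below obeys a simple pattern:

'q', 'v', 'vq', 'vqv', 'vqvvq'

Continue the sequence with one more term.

This is a Fibonacci-style word recurrence s(k) = s(k−1)·s(k−2): e.g. v·q = vq.
Continuing: vqvvq · vqv gives term 6.

vqvvqvqv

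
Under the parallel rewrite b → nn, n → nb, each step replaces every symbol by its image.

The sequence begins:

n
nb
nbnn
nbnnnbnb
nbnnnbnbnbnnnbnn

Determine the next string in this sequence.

Rewriting the 16 symbols of nbnnnbnbnbnnnbnn one by one yields nb nn nb nb nb nn nb nn nb nn nb nb nb nn nb nb; concatenated:

nbnnnbnbnbnnnbnnnbnnnbnbnbnnnbnb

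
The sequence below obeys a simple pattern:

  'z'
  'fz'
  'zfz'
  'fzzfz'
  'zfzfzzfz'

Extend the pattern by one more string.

fzzfzzfzfzzfz

From term 3 onward, concatenate the second-to-last term with the last: z·fz = zfz, fz·zfz = fzzfz, …
The next term joins fzzfz and zfzfzzfz.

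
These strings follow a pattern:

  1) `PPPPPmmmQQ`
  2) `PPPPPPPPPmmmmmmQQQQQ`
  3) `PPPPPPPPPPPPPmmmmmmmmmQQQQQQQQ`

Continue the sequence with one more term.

PPPPPPPPPPPPPPPPPmmmmmmmmmmmmQQQQQQQQQQQ

The n-th term is 4n+1 P's then 3n m's then 3n-1 Q's (n = 1, 2, …).
Setting n = 4 gives 17, 12, 11 characters in each block.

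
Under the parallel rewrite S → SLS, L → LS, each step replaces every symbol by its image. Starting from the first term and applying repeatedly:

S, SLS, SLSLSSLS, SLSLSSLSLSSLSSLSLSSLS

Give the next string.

Rewriting the 21 symbols of SLSLSSLSLSSLSSLSLSSLS one by one yields SLS LS SLS LS SLS SLS LS SLS LS SLS SLS LS SLS SLS LS SLS LS SLS SLS LS SLS; concatenated:

SLSLSSLSLSSLSSLSLSSLSLSSLSSLSLSSLSSLSLSSLSLSSLSSLSLSSLS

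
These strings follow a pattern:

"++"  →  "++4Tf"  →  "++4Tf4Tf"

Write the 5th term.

++4Tf4Tf4Tf4Tf

Every step adds 4Tf to the end: s(k+1) = s(k)·4Tf.
From ++4Tf4Tf, 2 further steps: ++4Tf4Tf → ++4Tf4Tf4Tf → (answer).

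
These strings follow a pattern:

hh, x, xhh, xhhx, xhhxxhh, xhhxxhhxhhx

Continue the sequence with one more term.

xhhxxhhxhhxxhhxxhh

Each term (from the third on) is the previous term followed by the one before it: term 3 = x·hh = xhh.
Continuing: xhhxxhhxhhx · xhhxxhh gives term 7.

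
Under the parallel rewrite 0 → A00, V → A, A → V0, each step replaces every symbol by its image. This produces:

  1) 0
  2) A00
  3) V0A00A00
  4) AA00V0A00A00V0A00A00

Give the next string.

Applying the rule to each of the 20 symbols of AA00V0A00A00V0A00A00 gives the pieces V0 V0 A00 A00 A A00 V0 A00 A00 V0 A00 A00 A A00 V0 A00 A00 V0 A00 A00, which concatenate to the answer.

V0V0A00A00AA00V0A00A00V0A00A00AA00V0A00A00V0A00A00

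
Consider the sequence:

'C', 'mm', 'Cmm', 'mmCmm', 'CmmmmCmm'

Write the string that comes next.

mmCmmCmmmmCmm

This is a Fibonacci-style word recurrence s(k) = s(k−2)·s(k−1): e.g. C·mm = Cmm.
So term 6 is mmCmm·CmmmmCmm.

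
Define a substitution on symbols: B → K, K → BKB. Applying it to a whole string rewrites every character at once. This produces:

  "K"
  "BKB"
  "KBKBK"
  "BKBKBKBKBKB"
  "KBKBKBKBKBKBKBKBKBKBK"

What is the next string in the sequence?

φ(KBKBKBKBKBKBKBKBKBKBK) expands symbol-by-symbol to BKB K BKB K BKB K BKB K BKB K BKB K BKB K BKB K BKB K BKB K BKB; joining the 21 pieces gives the next term.

BKBKBKBKBKBKBKBKBKBKBKBKBKBKBKBKBKBKBKBKBKB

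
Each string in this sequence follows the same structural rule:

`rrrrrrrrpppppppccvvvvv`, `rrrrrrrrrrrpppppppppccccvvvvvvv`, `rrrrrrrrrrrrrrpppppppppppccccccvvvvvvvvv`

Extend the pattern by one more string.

Reading off run lengths: r runs 8, 11, 14; p runs 7, 9, 11; c runs 2, 4, 6; v runs 5, 7, 9 — each is linear in n, where the shown terms are n = 2, 3, 4.
At n = 5 the blocks have lengths 17, 13, 8, 11.

rrrrrrrrrrrrrrrrrpppppppppppppccccccccvvvvvvvvvvv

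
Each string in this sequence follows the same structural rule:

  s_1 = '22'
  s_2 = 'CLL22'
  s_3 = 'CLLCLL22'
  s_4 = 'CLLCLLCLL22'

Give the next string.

Each term is the previous one with CLL prepended.
Applying this once more to CLLCLLCLL22:

CLLCLLCLLCLL22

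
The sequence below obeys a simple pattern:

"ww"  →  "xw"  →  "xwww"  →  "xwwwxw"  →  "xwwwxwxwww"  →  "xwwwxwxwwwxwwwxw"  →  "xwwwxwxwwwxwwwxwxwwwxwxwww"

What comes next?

xwwwxwxwwwxwwwxwxwwwxwxwwwxwwwxwxwwwxwwwxw

From term 3 onward, concatenate the last term with the second-to-last: xw·ww = xwww, xwww·xw = xwwwxw, …
The next term joins xwwwxwxwwwxwwwxwxwwwxwxwww and xwwwxwxwwwxwwwxw.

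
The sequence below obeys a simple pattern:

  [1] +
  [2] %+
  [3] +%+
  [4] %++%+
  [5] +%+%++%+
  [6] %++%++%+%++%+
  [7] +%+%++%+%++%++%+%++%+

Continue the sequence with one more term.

%++%++%+%++%++%+%++%+%++%++%+%++%+

This is a Fibonacci-style word recurrence s(k) = s(k−2)·s(k−1): e.g. +·%+ = +%+.
The next term joins %++%++%+%++%+ and +%+%++%+%++%++%+%++%+.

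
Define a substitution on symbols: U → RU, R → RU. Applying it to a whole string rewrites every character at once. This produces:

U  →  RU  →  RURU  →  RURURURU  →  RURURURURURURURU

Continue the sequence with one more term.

Rewriting the 16 symbols of RURURURURURURURU one by one yields RU RU RU RU RU RU RU RU RU RU RU RU RU RU RU RU; concatenated:

RURURURURURURURURURURURURURURURU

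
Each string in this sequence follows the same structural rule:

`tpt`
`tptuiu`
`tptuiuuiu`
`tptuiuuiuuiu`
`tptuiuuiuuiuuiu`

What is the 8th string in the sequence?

tptuiuuiuuiuuiuuiuuiuuiu

Every step adds uiu to the end: s(k+1) = s(k)·uiu.
From tptuiuuiuuiuuiu, 3 further steps: tptuiuuiuuiuuiu → tptuiuuiuuiuuiuuiu → tptuiuuiuuiuuiuuiuuiu → (answer).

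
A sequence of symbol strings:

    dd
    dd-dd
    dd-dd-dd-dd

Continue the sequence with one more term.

s(k+1) = s(k)·-·s(k) — each term doubles the last with '-' between the halves.
Doubling dd-dd-dd-dd with '-' between the halves:

dd-dd-dd-dd-dd-dd-dd-dd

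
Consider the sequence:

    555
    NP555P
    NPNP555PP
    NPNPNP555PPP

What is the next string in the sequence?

NPNPNPNP555PPPP

Every step adds NP to the front and P to the end of the previous string.
One more step from NPNPNP555PPP gives the answer.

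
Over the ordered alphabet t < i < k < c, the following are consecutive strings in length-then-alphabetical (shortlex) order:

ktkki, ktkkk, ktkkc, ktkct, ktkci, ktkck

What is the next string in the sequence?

Find the rightmost character of ktkck below c, bump it to the next letter, and reset everything to its right to t.

ktkcc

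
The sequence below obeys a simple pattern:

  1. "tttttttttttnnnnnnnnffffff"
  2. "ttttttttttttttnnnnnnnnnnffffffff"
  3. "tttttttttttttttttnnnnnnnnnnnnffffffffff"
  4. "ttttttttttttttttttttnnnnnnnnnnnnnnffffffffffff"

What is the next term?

tttttttttttttttttttttttnnnnnnnnnnnnnnnnffffffffffffff

The n-th term is 3n+2 t's then 2n+2 n's then 2n f's, where the shown terms are n = 3, 4, 5, 6.
For the next term, n = 7, so the run lengths are 23, 16, 14.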